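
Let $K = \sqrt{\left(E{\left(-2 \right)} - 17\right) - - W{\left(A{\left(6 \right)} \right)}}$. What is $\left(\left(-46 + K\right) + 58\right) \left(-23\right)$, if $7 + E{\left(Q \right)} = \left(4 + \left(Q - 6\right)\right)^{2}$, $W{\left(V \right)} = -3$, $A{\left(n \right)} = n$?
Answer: $-276 - 23 i \sqrt{11} \approx -276.0 - 76.282 i$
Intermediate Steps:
$E{\left(Q \right)} = -7 + \left(-2 + Q\right)^{2}$ ($E{\left(Q \right)} = -7 + \left(4 + \left(Q - 6\right)\right)^{2} = -7 + \left(4 + \left(-6 + Q\right)\right)^{2} = -7 + \left(-2 + Q\right)^{2}$)
$K = i \sqrt{11}$ ($K = \sqrt{\left(\left(-7 + \left(-2 - 2\right)^{2}\right) - 17\right) - 3} = \sqrt{\left(\left(-7 + \left(-4\right)^{2}\right) - 17\right) + \left(-3 + 0\right)} = \sqrt{\left(\left(-7 + 16\right) - 17\right) - 3} = \sqrt{\left(9 - 17\right) - 3} = \sqrt{-8 - 3} = \sqrt{-11} = i \sqrt{11} \approx 3.3166 i$)
$\left(\left(-46 + K\right) + 58\right) \left(-23\right) = \left(\left(-46 + i \sqrt{11}\right) + 58\right) \left(-23\right) = \left(12 + i \sqrt{11}\right) \left(-23\right) = -276 - 23 i \sqrt{11}$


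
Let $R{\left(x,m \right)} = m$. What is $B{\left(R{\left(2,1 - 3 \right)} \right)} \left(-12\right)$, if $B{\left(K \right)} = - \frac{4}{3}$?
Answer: $16$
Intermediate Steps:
$B{\left(K \right)} = - \frac{4}{3}$ ($B{\left(K \right)} = \left(-4\right) \frac{1}{3} = - \frac{4}{3}$)
$B{\left(R{\left(2,1 - 3 \right)} \right)} \left(-12\right) = \left(- \frac{4}{3}\right) \left(-12\right) = 16$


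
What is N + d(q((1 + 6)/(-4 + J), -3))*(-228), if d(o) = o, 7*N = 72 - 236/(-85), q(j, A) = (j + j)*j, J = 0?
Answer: -235589/170 ≈ -1385.8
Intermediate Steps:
q(j, A) = 2*j² (q(j, A) = (2*j)*j = 2*j²)
N = 908/85 (N = (72 - 236/(-85))/7 = (72 - 236*(-1/85))/7 = (72 + 236/85)/7 = (⅐)*(6356/85) = 908/85 ≈ 10.682)
N + d(q((1 + 6)/(-4 + J), -3))*(-228) = 908/85 + (2*((1 + 6)/(-4 + 0))²)*(-228) = 908/85 + (2*(7/(-4))²)*(-228) = 908/85 + (2*(7*(-¼))²)*(-228) = 908/85 + (2*(-7/4)²)*(-228) = 908/85 + (2*(49/16))*(-228) = 908/85 + (49/8)*(-228) = 908/85 - 2793/2 = -235589/170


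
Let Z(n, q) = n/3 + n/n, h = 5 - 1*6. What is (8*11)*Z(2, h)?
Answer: 440/3 ≈ 146.67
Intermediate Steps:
h = -1 (h = 5 - 6 = -1)
Z(n, q) = 1 + n/3 (Z(n, q) = n*(⅓) + 1 = n/3 + 1 = 1 + n/3)
(8*11)*Z(2, h) = (8*11)*(1 + (⅓)*2) = 88*(1 + ⅔) = 88*(5/3) = 440/3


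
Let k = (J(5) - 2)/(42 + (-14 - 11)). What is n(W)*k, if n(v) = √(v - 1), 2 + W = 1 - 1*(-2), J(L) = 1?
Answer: 0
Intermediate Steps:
W = 1 (W = -2 + (1 - 1*(-2)) = -2 + (1 + 2) = -2 + 3 = 1)
n(v) = √(-1 + v)
k = -1/17 (k = (1 - 2)/(42 + (-14 - 11)) = -1/(42 - 25) = -1/17 ≈ -0.058824)
n(W)*k = √(-1 + 1)*(-1/17) = √0*(-1/17) = 0*(-1/17) = 0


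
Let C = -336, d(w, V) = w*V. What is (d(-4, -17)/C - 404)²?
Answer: 1152806209/7056 ≈ 1.6338e+5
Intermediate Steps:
d(w, V) = V*w
(d(-4, -17)/C - 404)² = (-17*(-4)/(-336) - 404)² = (68*(-1/336) - 404)² = (-17/84 - 404)² = (-33953/84)² = 1152806209/7056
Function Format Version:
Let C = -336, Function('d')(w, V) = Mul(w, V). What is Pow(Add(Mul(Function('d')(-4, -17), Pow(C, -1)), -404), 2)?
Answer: Rational(1152806209, 7056) ≈ 1.6338e+5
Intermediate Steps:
Function('d')(w, V) = Mul(V, w)
Pow(Add(Mul(Function('d')(-4, -17), Pow(C, -1)), -404), 2) = Pow(Add(Mul(Mul(-17, -4), Pow(-336, -1)), -404), 2) = Pow(Add(Mul(68, Rational(-1, 336)), -404), 2) = Pow(Add(Rational(-17, 84), -404), 2) = Pow(Rational(-33953, 84), 2) = Rational(1152806209, 7056)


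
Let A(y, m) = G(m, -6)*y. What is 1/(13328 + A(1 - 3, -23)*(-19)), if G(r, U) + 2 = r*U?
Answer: 1/18496 ≈ 5.4066e-5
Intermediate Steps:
G(r, U) = -2 + U*r (G(r, U) = -2 + r*U = -2 + U*r)
A(y, m) = y*(-2 - 6*m) (A(y, m) = (-2 - 6*m)*y = y*(-2 - 6*m))
1/(13328 + A(1 - 3, -23)*(-19)) = 1/(13328 - 2*(1 - 3)*(1 + 3*(-23))*(-19)) = 1/(13328 - 2*(-2)*(1 - 69)*(-19)) = 1/(13328 - 2*(-2)*(-68)*(-19)) = 1/(13328 - 272*(-19)) = 1/(13328 + 5168) = 1/18496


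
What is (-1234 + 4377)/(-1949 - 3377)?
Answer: -3143/5326 ≈ -0.59012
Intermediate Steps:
(-1234 + 4377)/(-1949 - 3377) = 3143/(-5326) = 3143*(-1/5326) = -3143/5326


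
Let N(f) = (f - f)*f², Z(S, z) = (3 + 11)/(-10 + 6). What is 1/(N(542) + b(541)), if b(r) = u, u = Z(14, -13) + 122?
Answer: 2/237 ≈ 0.0084388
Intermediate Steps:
Z(S, z) = -7/2 (Z(S, z) = 14/(-4) = 14*(-¼) = -7/2)
u = 237/2 (u = -7/2 + 122 = 237/2 ≈ 118.50)
b(r) = 237/2
N(f) = 0 (N(f) = 0*f² = 0)
1/(N(542) + b(541)) = 1/(0 + 237/2) = 1/(237/2) = 2/237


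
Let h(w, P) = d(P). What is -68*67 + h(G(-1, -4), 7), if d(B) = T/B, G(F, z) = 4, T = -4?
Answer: -31896/7 ≈ -4556.6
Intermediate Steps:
d(B) = -4/B
h(w, P) = -4/P
-68*67 + h(G(-1, -4), 7) = -68*67 - 4/7 = -4556 - 4*1/7 = -4556 - 4/7 = -31896/7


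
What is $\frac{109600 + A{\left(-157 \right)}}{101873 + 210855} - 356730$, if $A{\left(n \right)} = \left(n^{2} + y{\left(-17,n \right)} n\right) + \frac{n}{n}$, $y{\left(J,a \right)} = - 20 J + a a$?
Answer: $- \frac{111563248463}{312728} \approx -3.5674 \cdot 10^{5}$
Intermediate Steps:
$y{\left(J,a \right)} = a^{2} - 20 J$ ($y{\left(J,a \right)} = - 20 J + a^{2} = a^{2} - 20 J$)
$A{\left(n \right)} = 1 + n^{2} + n \left(340 + n^{2}\right)$ ($A{\left(n \right)} = \left(n^{2} + \left(n^{2} - -340\right) n\right) + \frac{n}{n} = \left(n^{2} + \left(n^{2} + 340\right) n\right) + 1 = \left(n^{2} + \left(340 + n^{2}\right) n\right) + 1 = \left(n^{2} + n \left(340 + n^{2}\right)\right) + 1 = 1 + n^{2} + n \left(340 + n^{2}\right)$)
$\frac{109600 + A{\left(-157 \right)}}{101873 + 210855} - 356730 = \frac{109600 + \left(1 + \left(-157\right)^{2} - 157 \left(340 + \left(-157\right)^{2}\right)\right)}{101873 + 210855} - 356730 = \frac{109600 + \left(1 + 24649 - 157 \left(340 + 24649\right)\right)}{312728} - 356730 = \left(109600 + \left(1 + 24649 - 3923273\right)\right) \frac{1}{312728} - 356730 = \left(109600 - 3898623\right) \frac{1}{312728} - 356730 = \left(-3789023\right) \frac{1}{312728} - 356730 = - \frac{3789023}{312728} - 356730 = - \frac{111563248463}{312728}$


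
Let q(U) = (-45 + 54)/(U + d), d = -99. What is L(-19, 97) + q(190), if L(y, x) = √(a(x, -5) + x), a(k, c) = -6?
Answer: 9/91 + √91 ≈ 9.6383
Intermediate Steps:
q(U) = 9/(-99 + U) (q(U) = (-45 + 54)/(U - 99) = 9/(-99 + U))
L(y, x) = √(-6 + x)
L(-19, 97) + q(190) = √(-6 + 97) + 9/(-99 + 190) = √91 + 9/91 = 9/91 + √91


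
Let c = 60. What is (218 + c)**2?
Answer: 77284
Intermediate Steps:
(218 + c)**2 = (218 + 60)**2 = 278**2 = 77284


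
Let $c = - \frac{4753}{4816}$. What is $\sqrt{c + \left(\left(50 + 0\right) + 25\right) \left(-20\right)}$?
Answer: $\frac{i \sqrt{44405197}}{172} \approx 38.743 i$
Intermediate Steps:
$c = - \frac{679}{688}$ ($c = \left(-4753\right) \frac{1}{4816} = - \frac{679}{688} \approx -0.98692$)
$\sqrt{c + \left(\left(50 + 0\right) + 25\right) \left(-20\right)} = \sqrt{- \frac{679}{688} + \left(\left(50 + 0\right) + 25\right) \left(-20\right)} = \sqrt{- \frac{679}{688} + \left(50 + 25\right) \left(-20\right)} = \sqrt{- \frac{679}{688} + 75 \left(-20\right)} = \sqrt{- \frac{679}{688} - 1500} = \sqrt{- \frac{1032679}{688}} = \frac{i \sqrt{44405197}}{172}$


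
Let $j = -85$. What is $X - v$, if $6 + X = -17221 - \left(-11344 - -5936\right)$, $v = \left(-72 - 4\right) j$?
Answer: $-18279$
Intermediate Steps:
$v = 6460$ ($v = \left(-72 - 4\right) \left(-85\right) = \left(-76\right) \left(-85\right) = 6460$)
$X = -11819$ ($X = -6 - \left(5877 + 5936\right) = -6 - 11813 = -11819$)
$X - v = -11819 - 6460 = -18279$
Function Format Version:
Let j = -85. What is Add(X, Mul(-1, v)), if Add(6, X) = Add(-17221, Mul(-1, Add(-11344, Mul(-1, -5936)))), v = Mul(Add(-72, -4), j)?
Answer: -18279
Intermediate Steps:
v = 6460 (v = Mul(Add(-72, -4), -85) = Mul(-76, -85) = 6460)
X = -11819 (X = Add(-6, Add(-17221, Mul(-1, Add(-11344, Mul(-1, -5936))))) = Add(-6, Add(-17221, Mul(-1, Add(-11344, 5936)))) = Add(-6, Add(-17221, Mul(-1, -5408))) = Add(-6, Add(-17221, 5408)) = Add(-6, -11813) = -11819)
Add(X, Mul(-1, v)) = Add(-11819, Mul(-1, 6460)) = Add(-11819, -6460) = -18279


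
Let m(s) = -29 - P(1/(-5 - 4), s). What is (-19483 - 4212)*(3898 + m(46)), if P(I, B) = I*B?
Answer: -826173565/9 ≈ -9.1797e+7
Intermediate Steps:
P(I, B) = B*I
m(s) = -29 + s/9 (m(s) = -29 - s/(-5 - 4) = -29 - s/(-9) = -29 - s*(-1)/9 = -29 - (-1)*s/9 = -29 + s/9)
(-19483 - 4212)*(3898 + m(46)) = (-19483 - 4212)*(3898 + (-29 + (⅑)*46)) = -23695*(3898 + (-29 + 46/9)) = -23695*(3898 - 215/9) = -23695*34867/9 = -826173565/9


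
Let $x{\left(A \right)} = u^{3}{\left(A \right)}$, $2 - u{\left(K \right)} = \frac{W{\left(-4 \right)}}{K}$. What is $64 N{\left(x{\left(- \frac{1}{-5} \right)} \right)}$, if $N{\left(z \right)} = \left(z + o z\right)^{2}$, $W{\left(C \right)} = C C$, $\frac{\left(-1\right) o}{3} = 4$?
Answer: $1743945707851776$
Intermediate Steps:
$o = -12$ ($o = \left(-3\right) 4 = -12$)
$W{\left(C \right)} = C^{2}$
$u{\left(K \right)} = 2 - \frac{16}{K}$ ($u{\left(K \right)} = 2 - \frac{\left(-4\right)^{2}}{K} = 2 - \frac{16}{K}$)
$x{\left(A \right)} = \left(2 - \frac{16}{A}\right)^{3}$
$N{\left(z \right)} = 121 z^{2}$ ($N{\left(z \right)} = \left(z - 12 z\right)^{2} = \left(- 11 z\right)^{2} = 121 z^{2}$)
$64 N{\left(x{\left(- \frac{1}{-5} \right)} \right)} = 64 \cdot 121 \left(\frac{8 \left(-8 - \frac{1}{-5}\right)^{3}}{\frac{1}{125}}\right)^{2} = 64 \cdot 121 \left(\frac{8 \left(-8 - - \frac{1}{5}\right)^{3}}{\frac{1}{125}}\right)^{2} = 64 \cdot 121 \left(8 \frac{1}{(\frac{1}{5})^{3}} \left(-8 + \frac{1}{5}\right)^{3}\right)^{2} = 64 \cdot 121 \left(8 \cdot 125 \left(- \frac{39}{5}\right)^{3}\right)^{2} = 64 \cdot 121 \left(8 \cdot 125 \left(- \frac{59319}{125}\right)\right)^{2} = 64 \cdot 121 \left(-474552\right)^{2} = 64 \cdot 121 \cdot 225199600704 = 64 \cdot 27249151685184 = 1743945707851776$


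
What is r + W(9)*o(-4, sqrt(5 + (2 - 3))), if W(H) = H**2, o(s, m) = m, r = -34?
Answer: 128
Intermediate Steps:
r + W(9)*o(-4, sqrt(5 + (2 - 3))) = -34 + 9**2*sqrt(5 + (2 - 3)) = -34 + 81*sqrt(5 - 1) = -34 + 81*sqrt(4) = -34 + 81*2 = -34 + 162 = 128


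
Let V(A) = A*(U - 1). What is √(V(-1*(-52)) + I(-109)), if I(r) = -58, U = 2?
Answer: I*√6 ≈ 2.4495*I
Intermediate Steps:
V(A) = A (V(A) = A*(2 - 1) = A*1 = A)
√(V(-1*(-52)) + I(-109)) = √(-1*(-52) - 58) = √(52 - 58) = √(-6) = I*√6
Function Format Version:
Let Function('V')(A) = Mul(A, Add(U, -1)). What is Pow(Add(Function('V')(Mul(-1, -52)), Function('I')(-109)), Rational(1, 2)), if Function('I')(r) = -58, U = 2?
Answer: Mul(I, Pow(6, Rational(1, 2))) ≈ Mul(2.4495, I)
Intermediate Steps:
Function('V')(A) = A (Function('V')(A) = Mul(A, Add(2, -1)) = Mul(A, 1) = A)
Pow(Add(Function('V')(Mul(-1, -52)), Function('I')(-109)), Rational(1, 2)) = Pow(Add(Mul(-1, -52), -58), Rational(1, 2)) = Pow(Add(52, -58), Rational(1, 2)) = Pow(-6, Rational(1, 2)) = Mul(I, Pow(6, Rational(1, 2)))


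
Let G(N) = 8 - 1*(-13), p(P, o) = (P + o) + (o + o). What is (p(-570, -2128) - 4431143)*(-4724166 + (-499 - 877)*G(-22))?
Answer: 21094550203014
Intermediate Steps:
p(P, o) = P + 3*o (p(P, o) = (P + o) + 2*o = P + 3*o)
G(N) = 21 (G(N) = 8 + 13 = 21)
(p(-570, -2128) - 4431143)*(-4724166 + (-499 - 877)*G(-22)) = ((-570 + 3*(-2128)) - 4431143)*(-4724166 + (-499 - 877)*21) = ((-570 - 6384) - 4431143)*(-4724166 - 1376*21) = (-6954 - 4431143)*(-4724166 - 28896) = -4438097*(-4753062) = 21094550203014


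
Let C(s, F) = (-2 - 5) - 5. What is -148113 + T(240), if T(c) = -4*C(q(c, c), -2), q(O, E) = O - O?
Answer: -148065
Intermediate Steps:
q(O, E) = 0
C(s, F) = -12 (C(s, F) = -7 - 5 = -12)
T(c) = 48 (T(c) = -4*(-12) = 48)
-148113 + T(240) = -148113 + 48 = -148065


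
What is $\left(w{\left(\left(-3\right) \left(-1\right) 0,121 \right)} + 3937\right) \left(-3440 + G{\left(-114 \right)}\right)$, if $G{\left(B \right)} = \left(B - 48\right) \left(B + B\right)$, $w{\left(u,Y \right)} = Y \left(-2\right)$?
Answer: $123767720$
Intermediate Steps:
$w{\left(u,Y \right)} = - 2 Y$
$G{\left(B \right)} = 2 B \left(-48 + B\right)$ ($G{\left(B \right)} = \left(-48 + B\right) 2 B = 2 B \left(-48 + B\right)$)
$\left(w{\left(\left(-3\right) \left(-1\right) 0,121 \right)} + 3937\right) \left(-3440 + G{\left(-114 \right)}\right) = \left(\left(-2\right) 121 + 3937\right) \left(-3440 + 2 \left(-114\right) \left(-48 - 114\right)\right) = \left(-242 + 3937\right) \left(-3440 + 2 \left(-114\right) \left(-162\right)\right) = 3695 \left(-3440 + 36936\right) = 3695 \cdot 33496 = 123767720$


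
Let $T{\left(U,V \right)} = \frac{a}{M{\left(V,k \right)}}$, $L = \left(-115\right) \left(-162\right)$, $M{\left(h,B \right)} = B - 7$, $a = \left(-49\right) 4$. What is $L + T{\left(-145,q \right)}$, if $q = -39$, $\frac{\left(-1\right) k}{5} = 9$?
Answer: $\frac{242239}{13} \approx 18634.0$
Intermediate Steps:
$k = -45$ ($k = \left(-5\right) 9 = -45$)
$a = -196$
$M{\left(h,B \right)} = -7 + B$
$L = 18630$
$T{\left(U,V \right)} = \frac{49}{13}$ ($T{\left(U,V \right)} = - \frac{196}{-7 - 45} = - \frac{196}{-52} = \left(-196\right) \left(- \frac{1}{52}\right) = \frac{49}{13}$)
$L + T{\left(-145,q \right)} = 18630 + \frac{49}{13} = \frac{242239}{13}$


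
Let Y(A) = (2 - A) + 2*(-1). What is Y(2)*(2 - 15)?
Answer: 26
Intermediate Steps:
Y(A) = -A (Y(A) = (2 - A) - 2 = -A)
Y(2)*(2 - 15) = (-1*2)*(2 - 15) = -2*(-13) = 26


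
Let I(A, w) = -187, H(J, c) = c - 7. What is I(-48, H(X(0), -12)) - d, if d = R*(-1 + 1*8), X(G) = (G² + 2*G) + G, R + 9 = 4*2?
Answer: -180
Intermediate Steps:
R = -1 (R = -9 + 4*2 = -9 + 8 = -1)
X(G) = G² + 3*G
H(J, c) = -7 + c
d = -7 (d = -(-1 + 1*8) = -(-1 + 8) = -1*7 = -7)
I(-48, H(X(0), -12)) - d = -187 - 1*(-7) = -187 + 7 = -180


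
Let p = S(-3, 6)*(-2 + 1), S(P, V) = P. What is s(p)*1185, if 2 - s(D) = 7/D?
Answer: -395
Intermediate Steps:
p = 3 (p = -3*(-2 + 1) = -3*(-1) = 3)
s(D) = 2 - 7/D
s(p)*1185 = (2 - 7/3)*1185 = -⅓*1185 = -395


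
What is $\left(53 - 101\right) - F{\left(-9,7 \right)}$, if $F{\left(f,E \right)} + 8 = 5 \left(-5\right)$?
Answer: $-15$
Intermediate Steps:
$F{\left(f,E \right)} = -33$ ($F{\left(f,E \right)} = -8 + 5 \left(-5\right) = -8 - 25 = -33$)
$\left(53 - 101\right) - F{\left(-9,7 \right)} = \left(53 - 101\right) - -33 = -48 + 33 = -15$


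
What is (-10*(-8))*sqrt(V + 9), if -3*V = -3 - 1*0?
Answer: 80*sqrt(10) ≈ 252.98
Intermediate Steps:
V = 1 (V = -(-3 - 1*0)/3 = -(-3 + 0)/3 = -1/3*(-3) = 1)
(-10*(-8))*sqrt(V + 9) = (-10*(-8))*sqrt(1 + 9) = 80*sqrt(10)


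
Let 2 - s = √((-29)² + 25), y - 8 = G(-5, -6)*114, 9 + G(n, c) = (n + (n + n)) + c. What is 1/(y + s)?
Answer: -1705/5813617 + √866/11627234 ≈ -0.00029075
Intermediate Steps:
G(n, c) = -9 + c + 3*n (G(n, c) = -9 + ((n + (n + n)) + c) = -9 + ((n + 2*n) + c) = -9 + (3*n + c) = -9 + (c + 3*n) = -9 + c + 3*n)
y = -3412 (y = 8 + (-9 - 6 + 3*(-5))*114 = 8 + (-9 - 6 - 15)*114 = 8 - 30*114 = 8 - 3420 = -3412)
s = 2 - √866 (s = 2 - √((-29)² + 25) = 2 - √(841 + 25) = 2 - √866 ≈ -27.428)
1/(y + s) = 1/(-3412 + (2 - √866)) = 1/(-3410 - √866)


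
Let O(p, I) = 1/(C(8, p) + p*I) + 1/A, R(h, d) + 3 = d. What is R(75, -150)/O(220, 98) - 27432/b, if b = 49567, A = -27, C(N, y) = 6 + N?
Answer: 4416928712694/1068020149 ≈ 4135.6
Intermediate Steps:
R(h, d) = -3 + d
O(p, I) = -1/27 + 1/(14 + I*p) (O(p, I) = 1/((6 + 8) + p*I) + 1/(-27) = 1/(14 + I*p) - 1/27 = -1/27 + 1/(14 + I*p))
R(75, -150)/O(220, 98) - 27432/b = (-3 - 150)/(((13 - 1*98*220)/(27*(14 + 98*220)))) - 27432/49567 = -153*27*(14 + 21560)/(13 - 21560) - 27432*1/49567 = -153/((1/27)*(-21547)/21574) - 27432/49567 = -153/((1/27)*(1/21574)*(-21547)) - 27432/49567 = -153/(-21547/582498) - 27432/49567 = -153*(-582498/21547) - 27432/49567 = 89122194/21547 - 27432/49567 = 4416928712694/1068020149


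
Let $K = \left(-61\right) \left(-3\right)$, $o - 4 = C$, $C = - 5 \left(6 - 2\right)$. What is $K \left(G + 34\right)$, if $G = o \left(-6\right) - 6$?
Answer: $22692$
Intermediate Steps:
$C = -20$ ($C = \left(-5\right) 4 = -20$)
$o = -16$ ($o = 4 - 20 = -16$)
$K = 183$
$G = 90$ ($G = \left(-16\right) \left(-6\right) - 6 = 96 - 6 = 90$)
$K \left(G + 34\right) = 183 \left(90 + 34\right) = 183 \cdot 124 = 22692$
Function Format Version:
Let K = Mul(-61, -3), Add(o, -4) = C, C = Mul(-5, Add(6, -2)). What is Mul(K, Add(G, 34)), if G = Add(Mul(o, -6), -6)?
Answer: 22692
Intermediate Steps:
C = -20 (C = Mul(-5, 4) = -20)
o = -16 (o = Add(4, -20) = -16)
K = 183
G = 90 (G = Add(Mul(-16, -6), -6) = Add(96, -6) = 90)
Mul(K, Add(G, 34)) = Mul(183, Add(90, 34)) = Mul(183, 124) = 22692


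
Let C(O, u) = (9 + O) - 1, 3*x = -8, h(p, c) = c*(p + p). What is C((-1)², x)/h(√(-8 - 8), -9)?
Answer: I/8 ≈ 0.125*I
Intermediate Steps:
h(p, c) = 2*c*p (h(p, c) = c*(2*p) = 2*c*p)
x = -8/3 (x = (⅓)*(-8) = -8/3 ≈ -2.6667)
C(O, u) = 8 + O
C((-1)², x)/h(√(-8 - 8), -9) = (8 + (-1)²)/((2*(-9)*√(-8 - 8))) = (8 + 1)/((2*(-9)*√(-16))) = 9/((2*(-9)*(4*I))) = 9/((-72*I)) = 9*(I/72) = I/8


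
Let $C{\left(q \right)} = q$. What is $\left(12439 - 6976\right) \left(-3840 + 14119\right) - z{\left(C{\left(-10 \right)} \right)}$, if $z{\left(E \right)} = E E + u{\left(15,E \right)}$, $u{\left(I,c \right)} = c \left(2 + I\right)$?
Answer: $56154247$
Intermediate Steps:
$z{\left(E \right)} = E^{2} + 17 E$ ($z{\left(E \right)} = E E + E \left(2 + 15\right) = E^{2} + E 17 = E^{2} + 17 E$)
$\left(12439 - 6976\right) \left(-3840 + 14119\right) - z{\left(C{\left(-10 \right)} \right)} = \left(12439 - 6976\right) \left(-3840 + 14119\right) - - 10 \left(17 - 10\right) = 5463 \cdot 10279 - \left(-10\right) 7 = 56154177 - -70 = 56154177 + 70 = 56154247$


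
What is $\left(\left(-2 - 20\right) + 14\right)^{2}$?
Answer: $64$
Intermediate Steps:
$\left(\left(-2 - 20\right) + 14\right)^{2} = \left(-22 + 14\right)^{2} = \left(-8\right)^{2} = 64$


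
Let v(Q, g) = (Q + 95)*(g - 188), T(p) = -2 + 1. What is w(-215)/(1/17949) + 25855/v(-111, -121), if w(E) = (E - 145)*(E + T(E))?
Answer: 6900411228415/4944 ≈ 1.3957e+9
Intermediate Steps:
T(p) = -1
w(E) = (-1 + E)*(-145 + E) (w(E) = (E - 145)*(E - 1) = (-145 + E)*(-1 + E) = (-1 + E)*(-145 + E))
v(Q, g) = (-188 + g)*(95 + Q) (v(Q, g) = (95 + Q)*(-188 + g) = (-188 + g)*(95 + Q))
w(-215)/(1/17949) + 25855/v(-111, -121) = (145 + (-215)² - 146*(-215))/(1/17949) + 25855/(-17860 - 188*(-111) + 95*(-121) - 111*(-121)) = (145 + 46225 + 31390)/(1/17949) + 25855/(-17860 + 20868 - 11495 + 13431) = 77760*17949 + 25855/4944 = 1395714240 + 25855*(1/4944) = 1395714240 + 25855/4944 = 6900411228415/4944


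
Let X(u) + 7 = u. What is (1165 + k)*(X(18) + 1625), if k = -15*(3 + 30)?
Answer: 1096120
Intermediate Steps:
k = -495 (k = -15*33 = -495)
X(u) = -7 + u
(1165 + k)*(X(18) + 1625) = (1165 - 495)*((-7 + 18) + 1625) = 670*(11 + 1625) = 670*1636 = 1096120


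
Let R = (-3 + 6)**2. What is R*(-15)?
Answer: -135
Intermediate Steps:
R = 9 (R = 3**2 = 9)
R*(-15) = 9*(-15) = -135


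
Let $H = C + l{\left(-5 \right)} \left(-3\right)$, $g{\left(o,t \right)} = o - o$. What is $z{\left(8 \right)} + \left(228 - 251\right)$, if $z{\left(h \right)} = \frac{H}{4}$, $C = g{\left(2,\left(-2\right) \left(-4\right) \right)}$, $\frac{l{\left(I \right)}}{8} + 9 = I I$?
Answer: $-119$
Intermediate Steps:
$g{\left(o,t \right)} = 0$
$l{\left(I \right)} = -72 + 8 I^{2}$ ($l{\left(I \right)} = -72 + 8 I I = -72 + 8 I^{2}$)
$C = 0$
$H = -384$ ($H = 0 + \left(-72 + 8 \left(-5\right)^{2}\right) \left(-3\right) = 0 + \left(-72 + 8 \cdot 25\right) \left(-3\right) = 0 + \left(-72 + 200\right) \left(-3\right) = 0 + 128 \left(-3\right) = 0 - 384 = -384$)
$z{\left(h \right)} = -96$ ($z{\left(h \right)} = - \frac{384}{4} = \left(-384\right) \frac{1}{4} = -96$)
$z{\left(8 \right)} + \left(228 - 251\right) = -96 + \left(228 - 251\right) = -96 - 23 = -119$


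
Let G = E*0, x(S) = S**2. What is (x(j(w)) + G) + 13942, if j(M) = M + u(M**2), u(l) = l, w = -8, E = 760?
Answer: 17078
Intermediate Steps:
j(M) = M + M**2
G = 0 (G = 760*0 = 0)
(x(j(w)) + G) + 13942 = ((-8*(1 - 8))**2 + 0) + 13942 = ((-8*(-7))**2 + 0) + 13942 = (56**2 + 0) + 13942 = (3136 + 0) + 13942 = 3136 + 13942 = 17078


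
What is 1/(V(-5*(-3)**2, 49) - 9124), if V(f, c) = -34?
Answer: -1/9158 ≈ -0.00010919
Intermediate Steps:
1/(V(-5*(-3)**2, 49) - 9124) = 1/(-34 - 9124) = 1/(-9158) = -1/9158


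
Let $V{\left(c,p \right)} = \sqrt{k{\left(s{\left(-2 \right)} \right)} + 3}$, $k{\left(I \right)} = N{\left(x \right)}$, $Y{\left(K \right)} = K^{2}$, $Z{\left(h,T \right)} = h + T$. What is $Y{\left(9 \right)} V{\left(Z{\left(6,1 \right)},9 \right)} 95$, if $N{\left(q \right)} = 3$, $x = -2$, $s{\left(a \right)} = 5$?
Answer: $7695 \sqrt{6} \approx 18849.0$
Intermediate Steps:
$Z{\left(h,T \right)} = T + h$
$k{\left(I \right)} = 3$
$V{\left(c,p \right)} = \sqrt{6}$ ($V{\left(c,p \right)} = \sqrt{3 + 3} = \sqrt{6}$)
$Y{\left(9 \right)} V{\left(Z{\left(6,1 \right)},9 \right)} 95 = 9^{2} \sqrt{6} \cdot 95 = 81 \sqrt{6} \cdot 95 = 7695 \sqrt{6}$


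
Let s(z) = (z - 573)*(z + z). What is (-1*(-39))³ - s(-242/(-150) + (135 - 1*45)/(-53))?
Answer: 935741894287/15800625 ≈ 59222.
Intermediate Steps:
s(z) = 2*z*(-573 + z) (s(z) = (-573 + z)*(2*z) = 2*z*(-573 + z))
(-1*(-39))³ - s(-242/(-150) + (135 - 1*45)/(-53)) = (-1*(-39))³ - 2*(-242/(-150) + (135 - 1*45)/(-53))*(-573 + (-242/(-150) + (135 - 1*45)/(-53))) = 39³ - 2*(-242*(-1/150) + (135 - 45)*(-1/53))*(-573 + (-242*(-1/150) + (135 - 45)*(-1/53))) = 59319 - 2*(121/75 + 90*(-1/53))*(-573 + (121/75 + 90*(-1/53))) = 59319 - 2*(121/75 - 90/53)*(-573 + (121/75 - 90/53)) = 59319 - 2*(-337)*(-573 - 337/3975)/3975 = 59319 - 2*(-337)*(-2278012)/(3975*3975) = 59319 - 1*1535380088/15800625 = 59319 - 1535380088/15800625 = 935741894287/15800625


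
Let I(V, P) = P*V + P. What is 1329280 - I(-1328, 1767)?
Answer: 3674089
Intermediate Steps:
I(V, P) = P + P*V
1329280 - I(-1328, 1767) = 1329280 - 1767*(1 - 1328) = 1329280 - 1767*(-1327) = 1329280 - 1*(-2344809) = 1329280 + 2344809 = 3674089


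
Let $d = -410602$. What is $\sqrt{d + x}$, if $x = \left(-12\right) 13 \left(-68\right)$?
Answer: $i \sqrt{399994} \approx 632.45 i$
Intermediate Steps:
$x = 10608$ ($x = \left(-156\right) \left(-68\right) = 10608$)
$\sqrt{d + x} = \sqrt{-410602 + 10608} = \sqrt{-399994} = i \sqrt{399994}$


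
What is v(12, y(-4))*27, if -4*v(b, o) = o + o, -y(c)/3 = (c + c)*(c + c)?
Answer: 2592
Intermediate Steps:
y(c) = -12*c² (y(c) = -3*(c + c)*(c + c) = -3*2*c*2*c = -12*c²)
v(b, o) = -o/2 (v(b, o) = -(o + o)/4 = -o/2)
v(12, y(-4))*27 = -(-6)*(-4)²*27 = -(-6)*16*27 = -½*(-192)*27 = 96*27 = 2592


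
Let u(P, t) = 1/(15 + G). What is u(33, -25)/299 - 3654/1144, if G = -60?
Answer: -1890989/592020 ≈ -3.1941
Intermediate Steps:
u(P, t) = -1/45 (u(P, t) = 1/(15 - 60) = 1/(-45) = -1/45)
u(33, -25)/299 - 3654/1144 = -1/45/299 - 3654/1144 = -1/45*1/299 - 3654*1/1144 = -1/13455 - 1827/572 = -1890989/592020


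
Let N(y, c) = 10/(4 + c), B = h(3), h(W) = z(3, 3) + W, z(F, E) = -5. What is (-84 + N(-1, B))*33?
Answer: -2607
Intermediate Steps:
h(W) = -5 + W
B = -2 (B = -5 + 3 = -2)
(-84 + N(-1, B))*33 = (-84 + 10/(4 - 2))*33 = (-84 + 10/2)*33 = (-84 + 10*(1/2))*33 = (-84 + 5)*33 = -79*33 = -2607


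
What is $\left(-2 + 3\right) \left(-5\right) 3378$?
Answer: $-16890$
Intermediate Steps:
$\left(-2 + 3\right) \left(-5\right) 3378 = 1 \left(-5\right) 3378 = \left(-5\right) 3378 = -16890$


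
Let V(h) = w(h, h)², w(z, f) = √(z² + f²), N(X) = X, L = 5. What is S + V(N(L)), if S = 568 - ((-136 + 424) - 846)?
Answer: 1176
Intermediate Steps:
S = 1126 (S = 568 - (288 - 846) = 568 - 1*(-558) = 568 + 558 = 1126)
w(z, f) = √(f² + z²)
V(h) = 2*h² (V(h) = (√(h² + h²))² = (√(2*h²))² = (√2*√(h²))² = 2*h²)
S + V(N(L)) = 1126 + 2*5² = 1126 + 2*25 = 1126 + 50 = 1176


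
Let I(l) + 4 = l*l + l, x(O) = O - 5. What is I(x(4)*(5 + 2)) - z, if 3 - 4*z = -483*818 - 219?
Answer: -98791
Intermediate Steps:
x(O) = -5 + O
z = 98829 (z = ¾ - (-483*818 - 219)/4 = ¾ - (-395094 - 219)/4 = ¾ - ¼*(-395313) = ¾ + 395313/4 = 98829)
I(l) = -4 + l + l² (I(l) = -4 + (l*l + l) = -4 + (l² + l) = -4 + (l + l²) = -4 + l + l²)
I(x(4)*(5 + 2)) - z = (-4 + (-5 + 4)*(5 + 2) + ((-5 + 4)*(5 + 2))²) - 1*98829 = (-4 - 1*7 + (-1*7)²) - 98829 = (-4 - 7 + (-7)²) - 98829 = (-4 - 7 + 49) - 98829 = 38 - 98829 = -98791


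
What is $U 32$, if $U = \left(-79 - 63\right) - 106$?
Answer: $-7936$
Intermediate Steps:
$U = -248$ ($U = \left(-79 - 63\right) - 106 = -142 - 106 = -248$)
$U 32 = \left(-248\right) 32 = -7936$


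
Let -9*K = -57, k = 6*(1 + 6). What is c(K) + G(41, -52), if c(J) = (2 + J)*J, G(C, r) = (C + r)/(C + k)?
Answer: 39326/747 ≈ 52.645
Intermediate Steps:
k = 42 (k = 6*7 = 42)
K = 19/3 (K = -⅑*(-57) = 19/3 ≈ 6.3333)
G(C, r) = (C + r)/(42 + C) (G(C, r) = (C + r)/(C + 42) = (C + r)/(42 + C))
c(J) = J*(2 + J)
c(K) + G(41, -52) = 19*(2 + 19/3)/3 + (41 - 52)/(42 + 41) = (19/3)*(25/3) - 11/83 = 475/9 + (1/83)*(-11) = 475/9 - 11/83 = 39326/747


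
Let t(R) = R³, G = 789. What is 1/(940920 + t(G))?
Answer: 1/492109989 ≈ 2.0321e-9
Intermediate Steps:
1/(940920 + t(G)) = 1/(940920 + 789³) = 1/(940920 + 491169069) = 1/492109989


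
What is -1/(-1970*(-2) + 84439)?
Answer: -1/88379 ≈ -1.1315e-5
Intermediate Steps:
-1/(-1970*(-2) + 84439) = -1/(3940 + 84439) = -1/88379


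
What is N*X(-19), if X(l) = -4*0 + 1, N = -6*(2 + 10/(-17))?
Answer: -144/17 ≈ -8.4706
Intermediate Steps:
N = -144/17 (N = -6*(2 + 10*(-1/17)) = -6*(2 - 10/17) = -6*24/17 = -144/17 ≈ -8.4706)
X(l) = 1 (X(l) = 0 + 1 = 1)
N*X(-19) = -144/17*1 = -144/17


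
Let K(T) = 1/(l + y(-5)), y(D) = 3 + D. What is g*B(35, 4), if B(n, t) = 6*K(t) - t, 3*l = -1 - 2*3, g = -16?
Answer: 1120/13 ≈ 86.154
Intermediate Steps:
l = -7/3 (l = (-1 - 2*3)/3 = (-1 - 6)/3 = (⅓)*(-7) = -7/3 ≈ -2.3333)
K(T) = -3/13 (K(T) = 1/(-7/3 + (3 - 5)) = 1/(-7/3 - 2) = 1/(-13/3) = -3/13)
B(n, t) = -18/13 - t (B(n, t) = 6*(-3/13) - t = -18/13 - t)
g*B(35, 4) = -16*(-18/13 - 1*4) = -16*(-18/13 - 4) = -16*(-70/13) = 1120/13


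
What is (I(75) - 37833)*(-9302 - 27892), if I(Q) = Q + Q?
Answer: 1401581502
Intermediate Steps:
I(Q) = 2*Q
(I(75) - 37833)*(-9302 - 27892) = (2*75 - 37833)*(-9302 - 27892) = (150 - 37833)*(-37194) = -37683*(-37194) = 1401581502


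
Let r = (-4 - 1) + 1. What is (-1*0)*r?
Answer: 0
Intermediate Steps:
r = -4 (r = -5 + 1 = -4)
(-1*0)*r = -1*0*(-4) = 0*(-4) = 0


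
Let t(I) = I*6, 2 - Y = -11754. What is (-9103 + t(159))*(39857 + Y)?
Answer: -420594337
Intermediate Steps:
Y = 11756 (Y = 2 - 1*(-11754) = 2 + 11754 = 11756)
t(I) = 6*I
(-9103 + t(159))*(39857 + Y) = (-9103 + 6*159)*(39857 + 11756) = (-9103 + 954)*51613 = -8149*51613 = -420594337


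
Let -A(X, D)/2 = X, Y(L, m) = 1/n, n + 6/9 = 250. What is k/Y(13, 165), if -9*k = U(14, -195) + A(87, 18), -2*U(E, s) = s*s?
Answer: 4783834/9 ≈ 5.3154e+5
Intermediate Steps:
n = 748/3 (n = -⅔ + 250 = 748/3 ≈ 249.33)
Y(L, m) = 3/748 (Y(L, m) = 1/(748/3) = 3/748)
A(X, D) = -2*X
U(E, s) = -s²/2 (U(E, s) = -s*s/2 = -s²/2)
k = 12791/6 (k = -(-½*(-195)² - 2*87)/9 = -(-½*38025 - 174)/9 = -(-38025/2 - 174)/9 = -⅑*(-38373/2) = 12791/6 ≈ 2131.8)
k/Y(13, 165) = 12791/(6*(3/748)) = (12791/6)*(748/3) = 4783834/9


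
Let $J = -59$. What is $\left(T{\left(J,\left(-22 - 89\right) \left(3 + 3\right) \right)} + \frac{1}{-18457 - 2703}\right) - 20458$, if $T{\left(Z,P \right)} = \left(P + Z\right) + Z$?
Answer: $- \frac{449480721}{21160} \approx -21242.0$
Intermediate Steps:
$T{\left(Z,P \right)} = P + 2 Z$
$\left(T{\left(J,\left(-22 - 89\right) \left(3 + 3\right) \right)} + \frac{1}{-18457 - 2703}\right) - 20458 = \left(\left(\left(-22 - 89\right) \left(3 + 3\right) + 2 \left(-59\right)\right) + \frac{1}{-18457 - 2703}\right) - 20458 = \left(\left(\left(-111\right) 6 - 118\right) + \frac{1}{-21160}\right) - 20458 = \left(\left(-666 - 118\right) - \frac{1}{21160}\right) - 20458 = \left(-784 - \frac{1}{21160}\right) - 20458 = - \frac{16589441}{21160} - 20458 = - \frac{449480721}{21160}$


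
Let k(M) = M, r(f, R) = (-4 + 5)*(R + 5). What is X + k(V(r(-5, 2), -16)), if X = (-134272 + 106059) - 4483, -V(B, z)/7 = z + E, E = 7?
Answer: -32633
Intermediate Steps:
r(f, R) = 5 + R (r(f, R) = 1*(5 + R) = 5 + R)
V(B, z) = -49 - 7*z (V(B, z) = -7*(z + 7) = -7*(7 + z) = -49 - 7*z)
X = -32696 (X = -28213 - 4483 = -32696)
X + k(V(r(-5, 2), -16)) = -32696 + (-49 - 7*(-16)) = -32696 + (-49 + 112) = -32696 + 63 = -32633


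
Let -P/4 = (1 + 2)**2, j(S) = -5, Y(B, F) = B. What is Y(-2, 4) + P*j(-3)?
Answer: 178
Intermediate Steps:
P = -36 (P = -4*(1 + 2)**2 = -4*3**2 = -4*9 = -36)
Y(-2, 4) + P*j(-3) = -2 - 36*(-5) = -2 + 180 = 178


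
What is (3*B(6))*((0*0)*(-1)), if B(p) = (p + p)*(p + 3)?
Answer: 0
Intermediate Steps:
B(p) = 2*p*(3 + p) (B(p) = (2*p)*(3 + p) = 2*p*(3 + p))
(3*B(6))*((0*0)*(-1)) = (3*(2*6*(3 + 6)))*((0*0)*(-1)) = (3*(2*6*9))*(0*(-1)) = (3*108)*0 = 324*0 = 0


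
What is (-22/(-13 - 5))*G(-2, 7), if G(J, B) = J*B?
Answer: -154/9 ≈ -17.111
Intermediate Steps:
G(J, B) = B*J
(-22/(-13 - 5))*G(-2, 7) = (-22/(-13 - 5))*(7*(-2)) = -22/(-18)*(-14) = -22*(-1/18)*(-14) = (11/9)*(-14) = -154/9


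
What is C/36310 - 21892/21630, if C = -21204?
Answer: -62677052/39269265 ≈ -1.5961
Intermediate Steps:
C/36310 - 21892/21630 = -21204/36310 - 21892/21630 = -21204*1/36310 - 21892*1/21630 = -10602/18155 - 10946/10815 = -62677052/39269265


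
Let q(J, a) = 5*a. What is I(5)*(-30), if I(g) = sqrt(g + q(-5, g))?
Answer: -30*sqrt(30) ≈ -164.32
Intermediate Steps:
I(g) = sqrt(6)*sqrt(g) (I(g) = sqrt(g + 5*g) = sqrt(6*g) = sqrt(6)*sqrt(g))
I(5)*(-30) = (sqrt(6)*sqrt(5))*(-30) = sqrt(30)*(-30) = -30*sqrt(30)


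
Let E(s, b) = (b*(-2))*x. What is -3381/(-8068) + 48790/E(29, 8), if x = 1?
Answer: -49197953/16136 ≈ -3049.0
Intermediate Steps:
E(s, b) = -2*b (E(s, b) = (b*(-2))*1 = -2*b*1 = -2*b)
-3381/(-8068) + 48790/E(29, 8) = -3381/(-8068) + 48790/((-2*8)) = -3381*(-1/8068) + 48790/(-16) = 3381/8068 + 48790*(-1/16) = 3381/8068 - 24395/8 = -49197953/16136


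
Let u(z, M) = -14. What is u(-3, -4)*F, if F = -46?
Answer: 644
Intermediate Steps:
u(-3, -4)*F = -14*(-46) = 644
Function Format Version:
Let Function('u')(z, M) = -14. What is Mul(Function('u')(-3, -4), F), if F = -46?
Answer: 644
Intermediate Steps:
Mul(Function('u')(-3, -4), F) = Mul(-14, -46) = 644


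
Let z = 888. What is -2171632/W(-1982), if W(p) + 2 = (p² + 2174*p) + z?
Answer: 1085816/189829 ≈ 5.7200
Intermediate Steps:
W(p) = 886 + p² + 2174*p (W(p) = -2 + ((p² + 2174*p) + 888) = -2 + (888 + p² + 2174*p) = 886 + p² + 2174*p)
-2171632/W(-1982) = -2171632/(886 + (-1982)² + 2174*(-1982)) = -2171632/(886 + 3928324 - 4308868) = -2171632/(-379658) = -2171632*(-1/379658) = 1085816/189829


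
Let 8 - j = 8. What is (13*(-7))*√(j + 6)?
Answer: -91*√6 ≈ -222.90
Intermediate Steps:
j = 0 (j = 8 - 1*8 = 8 - 8 = 0)
(13*(-7))*√(j + 6) = (13*(-7))*√(0 + 6) = -91*√6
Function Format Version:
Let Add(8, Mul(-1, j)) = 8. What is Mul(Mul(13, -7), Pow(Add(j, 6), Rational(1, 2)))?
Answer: Mul(-91, Pow(6, Rational(1, 2))) ≈ -222.90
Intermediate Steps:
j = 0 (j = Add(8, Mul(-1, 8)) = Add(8, -8) = 0)
Mul(Mul(13, -7), Pow(Add(j, 6), Rational(1, 2))) = Mul(Mul(13, -7), Pow(Add(0, 6), Rational(1, 2))) = Mul(-91, Pow(6, Rational(1, 2)))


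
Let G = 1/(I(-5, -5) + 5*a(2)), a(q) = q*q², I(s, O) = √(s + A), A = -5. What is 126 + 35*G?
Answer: 2918/23 - I*√10/46 ≈ 126.87 - 0.068745*I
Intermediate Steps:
I(s, O) = √(-5 + s) (I(s, O) = √(s - 5) = √(-5 + s))
a(q) = q³
G = 1/(40 + I*√10) (G = 1/(√(-5 - 5) + 5*2³) = 1/(√(-10) + 5*8) = 1/(I*√10 + 40) = 1/(40 + I*√10) ≈ 0.024845 - 0.0019641*I)
126 + 35*G = 126 + 35*(4/161 - I*√10/1610) = 126 + (20/23 - I*√10/46) = 2918/23 - I*√10/46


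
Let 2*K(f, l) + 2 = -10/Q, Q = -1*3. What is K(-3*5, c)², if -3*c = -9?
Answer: 4/9 ≈ 0.44444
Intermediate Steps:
c = 3 (c = -⅓*(-9) = 3)
Q = -3
K(f, l) = ⅔ (K(f, l) = -1 + (-10/(-3))/2 = -1 + (-10*(-⅓))/2 = -1 + (½)*(10/3) = -1 + 5/3 = ⅔)
K(-3*5, c)² = (⅔)² = 4/9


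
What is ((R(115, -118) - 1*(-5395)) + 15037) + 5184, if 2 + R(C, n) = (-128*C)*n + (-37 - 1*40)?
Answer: 1762497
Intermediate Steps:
R(C, n) = -79 - 128*C*n (R(C, n) = -2 + ((-128*C)*n + (-37 - 1*40)) = -2 + (-128*C*n + (-37 - 40)) = -2 + (-128*C*n - 77) = -2 + (-77 - 128*C*n) = -79 - 128*C*n)
((R(115, -118) - 1*(-5395)) + 15037) + 5184 = (((-79 - 128*115*(-118)) - 1*(-5395)) + 15037) + 5184 = (((-79 + 1736960) + 5395) + 15037) + 5184 = ((1736881 + 5395) + 15037) + 5184 = (1742276 + 15037) + 5184 = 1757313 + 5184 = 1762497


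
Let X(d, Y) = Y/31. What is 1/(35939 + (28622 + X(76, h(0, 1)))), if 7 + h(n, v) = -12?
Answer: 31/2001372 ≈ 1.5489e-5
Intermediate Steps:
h(n, v) = -19 (h(n, v) = -7 - 12 = -19)
X(d, Y) = Y/31 (X(d, Y) = Y*(1/31) = Y/31)
1/(35939 + (28622 + X(76, h(0, 1)))) = 1/(35939 + (28622 + (1/31)*(-19))) = 1/(35939 + (28622 - 19/31)) = 1/(35939 + 887263/31) = 1/(2001372/31) = 31/2001372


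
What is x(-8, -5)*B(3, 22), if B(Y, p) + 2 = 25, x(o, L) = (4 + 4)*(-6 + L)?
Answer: -2024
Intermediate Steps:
x(o, L) = -48 + 8*L (x(o, L) = 8*(-6 + L) = -48 + 8*L)
B(Y, p) = 23 (B(Y, p) = -2 + 25 = 23)
x(-8, -5)*B(3, 22) = (-48 + 8*(-5))*23 = (-48 - 40)*23 = -88*23 = -2024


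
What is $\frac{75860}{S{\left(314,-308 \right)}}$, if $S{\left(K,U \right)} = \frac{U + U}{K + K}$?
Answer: $- \frac{5955010}{77} \approx -77338.0$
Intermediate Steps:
$S{\left(K,U \right)} = \frac{U}{K}$ ($S{\left(K,U \right)} = \frac{2 U}{2 K} = 2 U \frac{1}{2 K} = \frac{U}{K}$)
$\frac{75860}{S{\left(314,-308 \right)}} = \frac{75860}{\left(-308\right) \frac{1}{314}} = \frac{75860}{- \frac{154}{157}} = 75860 \left(- \frac{157}{154}\right) = - \frac{5955010}{77}$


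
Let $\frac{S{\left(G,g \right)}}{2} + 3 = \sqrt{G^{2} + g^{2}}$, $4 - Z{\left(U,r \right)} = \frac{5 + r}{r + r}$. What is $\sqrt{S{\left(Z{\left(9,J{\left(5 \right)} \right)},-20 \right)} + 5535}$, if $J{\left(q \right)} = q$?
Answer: $\sqrt{5529 + 2 \sqrt{409}} \approx 74.629$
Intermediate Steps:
$Z{\left(U,r \right)} = 4 - \frac{5 + r}{2 r}$ ($Z{\left(U,r \right)} = 4 - \frac{5 + r}{r + r} = 4 - \frac{5 + r}{2 r}$)
$S{\left(G,g \right)} = -6 + 2 \sqrt{G^{2} + g^{2}}$
$\sqrt{S{\left(Z{\left(9,J{\left(5 \right)} \right)},-20 \right)} + 5535} = \sqrt{\left(-6 + 2 \sqrt{\left(\frac{-5 + 7 \cdot 5}{2 \cdot 5}\right)^{2} + \left(-20\right)^{2}}\right) + 5535} = \sqrt{\left(-6 + 2 \sqrt{\left(\frac{1}{2} \cdot \frac{1}{5} \left(-5 + 35\right)\right)^{2} + 400}\right) + 5535} = \sqrt{\left(-6 + 2 \sqrt{\left(\frac{1}{2} \cdot \frac{1}{5} \cdot 30\right)^{2} + 400}\right) + 5535} = \sqrt{\left(-6 + 2 \sqrt{3^{2} + 400}\right) + 5535} = \sqrt{\left(-6 + 2 \sqrt{9 + 400}\right) + 5535} = \sqrt{\left(-6 + 2 \sqrt{409}\right) + 5535} = \sqrt{5529 + 2 \sqrt{409}}$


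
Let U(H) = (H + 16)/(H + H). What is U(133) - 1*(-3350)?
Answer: 891249/266 ≈ 3350.6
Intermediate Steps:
U(H) = (16 + H)/(2*H) (U(H) = (16 + H)/((2*H)) = (16 + H)*(1/(2*H)) = (16 + H)/(2*H))
U(133) - 1*(-3350) = (½)*(16 + 133)/133 - 1*(-3350) = (½)*(1/133)*149 + 3350 = 149/266 + 3350 = 891249/266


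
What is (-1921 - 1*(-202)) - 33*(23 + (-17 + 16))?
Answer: -2445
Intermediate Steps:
(-1921 - 1*(-202)) - 33*(23 + (-17 + 16)) = (-1921 + 202) - 33*(23 - 1) = -1719 - 33*22 = -1719 - 726 = -2445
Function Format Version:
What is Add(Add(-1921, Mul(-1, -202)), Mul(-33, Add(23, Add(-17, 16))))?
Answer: -2445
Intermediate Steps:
Add(Add(-1921, Mul(-1, -202)), Mul(-33, Add(23, Add(-17, 16)))) = Add(Add(-1921, 202), Mul(-33, Add(23, -1))) = Add(-1719, Mul(-33, 22)) = Add(-1719, -726) = -2445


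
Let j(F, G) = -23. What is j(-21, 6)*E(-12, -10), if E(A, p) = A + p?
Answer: 506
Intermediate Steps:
j(-21, 6)*E(-12, -10) = -23*(-12 - 10) = -23*(-22) = 506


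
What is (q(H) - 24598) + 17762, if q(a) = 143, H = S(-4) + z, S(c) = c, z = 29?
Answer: -6693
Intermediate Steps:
H = 25 (H = -4 + 29 = 25)
(q(H) - 24598) + 17762 = (143 - 24598) + 17762 = -24455 + 17762 = -6693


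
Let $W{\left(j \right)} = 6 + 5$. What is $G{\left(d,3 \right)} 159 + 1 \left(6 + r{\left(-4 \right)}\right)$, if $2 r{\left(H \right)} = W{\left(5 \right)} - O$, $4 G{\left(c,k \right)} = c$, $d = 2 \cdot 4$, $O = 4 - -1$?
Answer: $327$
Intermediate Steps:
$O = 5$ ($O = 4 + 1 = 5$)
$d = 8$
$G{\left(c,k \right)} = \frac{c}{4}$
$W{\left(j \right)} = 11$
$r{\left(H \right)} = 3$ ($r{\left(H \right)} = \frac{11 - 5}{2} = \frac{1}{2} \cdot 6 = 3$)
$G{\left(d,3 \right)} 159 + 1 \left(6 + r{\left(-4 \right)}\right) = \frac{1}{4} \cdot 8 \cdot 159 + 1 \left(6 + 3\right) = 2 \cdot 159 + 1 \cdot 9 = 318 + 9 = 327$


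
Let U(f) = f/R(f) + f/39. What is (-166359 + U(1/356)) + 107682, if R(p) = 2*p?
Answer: -814664525/13884 ≈ -58677.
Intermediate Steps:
U(f) = 1/2 + f/39 (U(f) = f/((2*f)) + f/39 = f*(1/(2*f)) + f*(1/39) = 1/2 + f/39)
(-166359 + U(1/356)) + 107682 = (-166359 + (1/2 + (1/39)/356)) + 107682 = (-166359 + (1/2 + (1/39)*(1/356))) + 107682 = (-166359 + (1/2 + 1/13884)) + 107682 = (-166359 + 6943/13884) + 107682 = -2309721413/13884 + 107682 = -814664525/13884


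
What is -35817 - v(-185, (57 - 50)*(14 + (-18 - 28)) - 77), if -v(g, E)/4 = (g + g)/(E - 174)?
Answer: -3402319/95 ≈ -35814.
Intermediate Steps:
v(g, E) = -8*g/(-174 + E) (v(g, E) = -4*(g + g)/(E - 174) = -4*2*g/(-174 + E) = -8*g/(-174 + E))
-35817 - v(-185, (57 - 50)*(14 + (-18 - 28)) - 77) = -35817 - (-8)*(-185)/(-174 + ((57 - 50)*(14 + (-18 - 28)) - 77)) = -35817 - (-8)*(-185)/(-174 + (7*(14 - 46) - 77)) = -35817 - (-8)*(-185)/(-174 + (7*(-32) - 77)) = -35817 - (-8)*(-185)/(-174 + (-224 - 77)) = -35817 - (-8)*(-185)/(-174 - 301) = -35817 - (-8)*(-185)/(-475) = -35817 - (-8)*(-185)*(-1)/475 = -35817 - 1*(-296/95) = -35817 + 296/95 = -3402319/95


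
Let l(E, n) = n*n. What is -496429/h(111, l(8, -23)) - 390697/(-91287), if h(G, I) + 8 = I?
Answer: -45113960986/47560527 ≈ -948.56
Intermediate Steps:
l(E, n) = n**2
h(G, I) = -8 + I
-496429/h(111, l(8, -23)) - 390697/(-91287) = -496429/(-8 + (-23)**2) - 390697/(-91287) = -496429/(-8 + 529) - 390697*(-1/91287) = -496429/521 + 390697/91287 = -45113960986/47560527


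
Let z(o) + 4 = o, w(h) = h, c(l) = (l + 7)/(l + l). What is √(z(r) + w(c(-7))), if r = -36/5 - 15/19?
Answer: I*√108205/95 ≈ 3.4626*I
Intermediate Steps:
c(l) = (7 + l)/(2*l) (c(l) = (7 + l)/((2*l)) = (7 + l)*(1/(2*l)) = (7 + l)/(2*l))
r = -759/95 (r = -36*⅕ - 15*1/19 = -36/5 - 15/19 = -759/95 ≈ -7.9895)
z(o) = -4 + o
√(z(r) + w(c(-7))) = √((-4 - 759/95) + (½)*(7 - 7)/(-7)) = √(-1139/95 + (½)*(-⅐)*0) = √(-1139/95 + 0) = √(-1139/95) = I*√108205/95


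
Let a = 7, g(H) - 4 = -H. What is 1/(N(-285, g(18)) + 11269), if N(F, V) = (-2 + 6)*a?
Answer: 1/11297 ≈ 8.8519e-5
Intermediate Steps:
g(H) = 4 - H
N(F, V) = 28 (N(F, V) = (-2 + 6)*7 = 4*7 = 28)
1/(N(-285, g(18)) + 11269) = 1/(28 + 11269) = 1/11297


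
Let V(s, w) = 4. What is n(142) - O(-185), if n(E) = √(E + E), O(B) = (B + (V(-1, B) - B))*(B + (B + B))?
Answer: 2220 + 2*√71 ≈ 2236.9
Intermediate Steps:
O(B) = 12*B (O(B) = (B + (4 - B))*(B + (B + B)) = 4*(B + 2*B) = 4*(3*B) = 12*B)
n(E) = √2*√E (n(E) = √(2*E) = √2*√E)
n(142) - O(-185) = √2*√142 - 12*(-185) = 2*√71 - 1*(-2220) = 2*√71 + 2220 = 2220 + 2*√71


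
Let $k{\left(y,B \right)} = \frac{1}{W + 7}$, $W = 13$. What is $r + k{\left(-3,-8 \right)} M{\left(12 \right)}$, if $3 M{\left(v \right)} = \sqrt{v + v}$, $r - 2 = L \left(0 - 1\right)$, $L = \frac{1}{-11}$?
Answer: $\frac{23}{11} + \frac{\sqrt{6}}{30} \approx 2.1726$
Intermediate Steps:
$L = - \frac{1}{11} \approx -0.090909$
$k{\left(y,B \right)} = \frac{1}{20}$ ($k{\left(y,B \right)} = \frac{1}{13 + 7} = \frac{1}{20}$)
$r = \frac{23}{11}$ ($r = 2 - \frac{0 - 1}{11} = 2 - - \frac{1}{11} = 2 + \frac{1}{11} = \frac{23}{11} \approx 2.0909$)
$M{\left(v \right)} = \frac{\sqrt{2} \sqrt{v}}{3}$ ($M{\left(v \right)} = \frac{\sqrt{v + v}}{3} = \frac{\sqrt{2 v}}{3} = \frac{\sqrt{2} \sqrt{v}}{3}$)
$r + k{\left(-3,-8 \right)} M{\left(12 \right)} = \frac{23}{11} + \frac{\frac{1}{3} \sqrt{2} \sqrt{12}}{20} = \frac{23}{11} + \frac{\frac{1}{3} \sqrt{2} \cdot 2 \sqrt{3}}{20} = \frac{23}{11} + \frac{\frac{2}{3} \sqrt{6}}{20} = \frac{23}{11} + \frac{\sqrt{6}}{30}$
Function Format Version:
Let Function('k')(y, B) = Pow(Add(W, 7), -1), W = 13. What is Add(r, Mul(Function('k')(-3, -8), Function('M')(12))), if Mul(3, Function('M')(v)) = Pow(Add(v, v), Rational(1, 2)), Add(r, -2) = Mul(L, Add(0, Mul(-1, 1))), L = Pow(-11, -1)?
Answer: Add(Rational(23, 11), Mul(Rational(1, 30), Pow(6, Rational(1, 2)))) ≈ 2.1726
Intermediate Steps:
L = Rational(-1, 11) ≈ -0.090909
Function('k')(y, B) = Rational(1, 20) (Function('k')(y, B) = Pow(Add(13, 7), -1) = Pow(20, -1) = Rational(1, 20))
r = Rational(23, 11) (r = Add(2, Mul(Rational(-1, 11), Add(0, Mul(-1, 1)))) = Add(2, Mul(Rational(-1, 11), Add(0, -1))) = Add(2, Mul(Rational(-1, 11), -1)) = Add(2, Rational(1, 11)) = Rational(23, 11) ≈ 2.0909)
Function('M')(v) = Mul(Rational(1, 3), Pow(2, Rational(1, 2)), Pow(v, Rational(1, 2))) (Function('M')(v) = Mul(Rational(1, 3), Pow(Add(v, v), Rational(1, 2))) = Mul(Rational(1, 3), Pow(Mul(2, v), Rational(1, 2))) = Mul(Rational(1, 3), Mul(Pow(2, Rational(1, 2)), Pow(v, Rational(1, 2)))) = Mul(Rational(1, 3), Pow(2, Rational(1, 2)), Pow(v, Rational(1, 2))))
Add(r, Mul(Function('k')(-3, -8), Function('M')(12))) = Add(Rational(23, 11), Mul(Rational(1, 20), Mul(Rational(1, 3), Pow(2, Rational(1, 2)), Pow(12, Rational(1, 2))))) = Add(Rational(23, 11), Mul(Rational(1, 20), Mul(Rational(1, 3), Pow(2, Rational(1, 2)), Mul(2, Pow(3, Rational(1, 2)))))) = Add(Rational(23, 11), Mul(Rational(1, 20), Mul(Rational(2, 3), Pow(6, Rational(1, 2))))) = Add(Rational(23, 11), Mul(Rational(1, 30), Pow(6, Rational(1, 2))))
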